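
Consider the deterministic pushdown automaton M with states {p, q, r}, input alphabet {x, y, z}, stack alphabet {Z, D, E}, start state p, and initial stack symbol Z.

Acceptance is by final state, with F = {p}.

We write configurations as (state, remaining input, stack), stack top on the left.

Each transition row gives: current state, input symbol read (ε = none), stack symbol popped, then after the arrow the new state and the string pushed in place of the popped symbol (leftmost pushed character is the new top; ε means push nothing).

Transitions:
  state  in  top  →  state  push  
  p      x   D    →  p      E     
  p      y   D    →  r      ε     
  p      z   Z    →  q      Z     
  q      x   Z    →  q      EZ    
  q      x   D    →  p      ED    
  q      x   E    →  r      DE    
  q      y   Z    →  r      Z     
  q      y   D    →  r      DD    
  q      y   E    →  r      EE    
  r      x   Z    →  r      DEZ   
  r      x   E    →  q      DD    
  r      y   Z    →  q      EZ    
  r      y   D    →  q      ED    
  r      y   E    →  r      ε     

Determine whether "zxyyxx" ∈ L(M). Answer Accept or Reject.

(p, zxyyxx, Z) ⊢ (q, xyyxx, Z) ⊢ (q, yyxx, EZ) ⊢ (r, yxx, EEZ) ⊢ (r, xx, EZ) ⊢ (q, x, DDZ) ⊢ (p, ε, EDDZ)
All input consumed; state p ∈ F.

Accept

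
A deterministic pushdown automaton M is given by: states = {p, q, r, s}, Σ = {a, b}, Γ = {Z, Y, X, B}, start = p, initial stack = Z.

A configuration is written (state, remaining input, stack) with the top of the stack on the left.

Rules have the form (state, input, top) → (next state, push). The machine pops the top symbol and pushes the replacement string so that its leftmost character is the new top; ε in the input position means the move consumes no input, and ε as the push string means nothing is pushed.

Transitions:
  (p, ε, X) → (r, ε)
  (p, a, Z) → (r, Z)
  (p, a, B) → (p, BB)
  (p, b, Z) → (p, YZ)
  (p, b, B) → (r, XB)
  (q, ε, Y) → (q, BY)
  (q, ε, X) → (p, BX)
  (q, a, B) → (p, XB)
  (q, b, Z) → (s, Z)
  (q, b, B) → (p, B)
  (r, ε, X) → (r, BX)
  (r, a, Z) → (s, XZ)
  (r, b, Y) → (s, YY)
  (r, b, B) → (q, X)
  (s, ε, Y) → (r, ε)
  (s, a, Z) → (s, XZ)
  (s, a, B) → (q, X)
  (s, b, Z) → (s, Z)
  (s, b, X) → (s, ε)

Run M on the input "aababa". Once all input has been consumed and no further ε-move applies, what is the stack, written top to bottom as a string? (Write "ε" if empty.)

XZ

(p, aababa, Z) ⊢ (r, ababa, Z) ⊢ (s, baba, XZ) ⊢ (s, aba, Z) ⊢ (s, ba, XZ) ⊢ (s, a, Z) ⊢ (s, ε, XZ)
All input consumed in state s with stack XZ.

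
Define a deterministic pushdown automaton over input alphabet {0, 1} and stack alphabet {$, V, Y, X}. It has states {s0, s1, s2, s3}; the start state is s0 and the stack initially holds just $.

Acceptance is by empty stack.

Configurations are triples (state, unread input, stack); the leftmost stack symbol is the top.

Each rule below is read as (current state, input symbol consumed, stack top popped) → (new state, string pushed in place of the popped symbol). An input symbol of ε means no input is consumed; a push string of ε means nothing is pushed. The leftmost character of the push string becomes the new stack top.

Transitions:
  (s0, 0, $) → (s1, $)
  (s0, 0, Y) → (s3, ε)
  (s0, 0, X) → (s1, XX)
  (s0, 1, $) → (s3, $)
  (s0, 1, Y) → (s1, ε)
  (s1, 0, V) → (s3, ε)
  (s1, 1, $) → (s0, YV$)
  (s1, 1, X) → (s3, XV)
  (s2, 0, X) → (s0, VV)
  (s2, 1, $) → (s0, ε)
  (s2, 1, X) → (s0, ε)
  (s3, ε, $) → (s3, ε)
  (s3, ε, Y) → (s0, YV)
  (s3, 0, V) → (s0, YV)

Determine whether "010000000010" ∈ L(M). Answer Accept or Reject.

Accept

(s0, 010000000010, $)
  read 0, top $: go to s1, push $ → (s1, 10000000010, $)
  read 1, top $: go to s0, push YV$ → (s0, 0000000010, YV$)
  read 0, top Y: go to s3, push ε → (s3, 000000010, V$)
  read 0, top V: go to s0, push YV → (s0, 00000010, YV$)
  read 0, top Y: go to s3, push ε → (s3, 0000010, V$)
  read 0, top V: go to s0, push YV → (s0, 000010, YV$)
  read 0, top Y: go to s3, push ε → (s3, 00010, V$)
  read 0, top V: go to s0, push YV → (s0, 0010, YV$)
  read 0, top Y: go to s3, push ε → (s3, 010, V$)
  read 0, top V: go to s0, push YV → (s0, 10, YV$)
  read 1, top Y: go to s1, push ε → (s1, 0, V$)
  read 0, top V: go to s3, push ε → (s3, ε, $)
  ε-move, top $: go to s3, push ε → (s3, ε, ε)
All input consumed and the stack is empty.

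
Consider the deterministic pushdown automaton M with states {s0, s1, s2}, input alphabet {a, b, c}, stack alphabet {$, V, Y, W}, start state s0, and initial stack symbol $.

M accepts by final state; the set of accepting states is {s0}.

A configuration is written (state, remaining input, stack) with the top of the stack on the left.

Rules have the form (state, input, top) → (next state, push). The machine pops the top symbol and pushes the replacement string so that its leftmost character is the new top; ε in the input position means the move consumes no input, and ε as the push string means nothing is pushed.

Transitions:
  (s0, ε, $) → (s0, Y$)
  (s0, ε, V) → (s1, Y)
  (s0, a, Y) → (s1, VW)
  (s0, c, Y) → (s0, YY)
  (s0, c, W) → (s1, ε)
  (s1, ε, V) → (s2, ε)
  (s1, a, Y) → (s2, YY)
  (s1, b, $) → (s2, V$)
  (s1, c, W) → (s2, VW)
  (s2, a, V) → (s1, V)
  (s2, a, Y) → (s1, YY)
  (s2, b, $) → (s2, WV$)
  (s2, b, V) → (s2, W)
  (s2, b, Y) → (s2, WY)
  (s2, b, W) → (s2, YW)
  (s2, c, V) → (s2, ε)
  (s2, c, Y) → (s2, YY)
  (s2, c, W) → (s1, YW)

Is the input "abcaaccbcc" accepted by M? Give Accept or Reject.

Reject

(s0, abcaaccbcc, $)
  ε-move, top $: go to s0, push Y$ → (s0, abcaaccbcc, Y$)
  read a, top Y: go to s1, push VW → (s1, bcaaccbcc, VW$)
  ε-move, top V: go to s2, push ε → (s2, bcaaccbcc, W$)
  read b, top W: go to s2, push YW → (s2, caaccbcc, YW$)
  read c, top Y: go to s2, push YY → (s2, aaccbcc, YYW$)
  read a, top Y: go to s1, push YY → (s1, accbcc, YYYW$)
  read a, top Y: go to s2, push YY → (s2, ccbcc, YYYYW$)
  read c, top Y: go to s2, push YY → (s2, cbcc, YYYYYW$)
  read c, top Y: go to s2, push YY → (s2, bcc, YYYYYYW$)
  read b, top Y: go to s2, push WY → (s2, cc, WYYYYYYW$)
  read c, top W: go to s1, push YW → (s1, c, YWYYYYYYW$)
No transition applies at (s1, c, YWYYYYYYW$); input not fully consumed.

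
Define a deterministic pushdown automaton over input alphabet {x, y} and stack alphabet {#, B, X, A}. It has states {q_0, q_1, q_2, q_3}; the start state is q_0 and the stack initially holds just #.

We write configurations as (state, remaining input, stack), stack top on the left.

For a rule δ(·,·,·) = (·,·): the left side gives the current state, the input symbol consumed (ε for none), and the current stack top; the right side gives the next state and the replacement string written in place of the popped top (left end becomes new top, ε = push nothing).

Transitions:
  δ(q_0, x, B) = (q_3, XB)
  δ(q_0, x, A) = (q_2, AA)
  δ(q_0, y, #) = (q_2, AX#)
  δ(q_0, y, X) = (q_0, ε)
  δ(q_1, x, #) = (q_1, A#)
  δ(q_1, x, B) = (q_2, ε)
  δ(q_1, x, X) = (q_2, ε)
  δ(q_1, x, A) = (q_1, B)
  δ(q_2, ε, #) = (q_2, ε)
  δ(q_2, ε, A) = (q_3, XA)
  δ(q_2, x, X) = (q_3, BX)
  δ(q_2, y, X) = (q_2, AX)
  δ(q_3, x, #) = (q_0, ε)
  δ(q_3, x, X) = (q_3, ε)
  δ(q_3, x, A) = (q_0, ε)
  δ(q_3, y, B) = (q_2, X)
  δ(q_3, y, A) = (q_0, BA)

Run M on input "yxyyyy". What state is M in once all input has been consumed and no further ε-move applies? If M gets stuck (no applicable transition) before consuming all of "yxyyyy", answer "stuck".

stuck

(q_0, yxyyyy, #)
  read y, top #: go to q_2, push AX# → (q_2, xyyyy, AX#)
  ε-move, top A: go to q_3, push XA → (q_3, xyyyy, XAX#)
  read x, top X: go to q_3, push ε → (q_3, yyyy, AX#)
  read y, top A: go to q_0, push BA → (q_0, yyy, BAX#)
No transition for (q_0, y, top B); M blocks with input yyy remaining.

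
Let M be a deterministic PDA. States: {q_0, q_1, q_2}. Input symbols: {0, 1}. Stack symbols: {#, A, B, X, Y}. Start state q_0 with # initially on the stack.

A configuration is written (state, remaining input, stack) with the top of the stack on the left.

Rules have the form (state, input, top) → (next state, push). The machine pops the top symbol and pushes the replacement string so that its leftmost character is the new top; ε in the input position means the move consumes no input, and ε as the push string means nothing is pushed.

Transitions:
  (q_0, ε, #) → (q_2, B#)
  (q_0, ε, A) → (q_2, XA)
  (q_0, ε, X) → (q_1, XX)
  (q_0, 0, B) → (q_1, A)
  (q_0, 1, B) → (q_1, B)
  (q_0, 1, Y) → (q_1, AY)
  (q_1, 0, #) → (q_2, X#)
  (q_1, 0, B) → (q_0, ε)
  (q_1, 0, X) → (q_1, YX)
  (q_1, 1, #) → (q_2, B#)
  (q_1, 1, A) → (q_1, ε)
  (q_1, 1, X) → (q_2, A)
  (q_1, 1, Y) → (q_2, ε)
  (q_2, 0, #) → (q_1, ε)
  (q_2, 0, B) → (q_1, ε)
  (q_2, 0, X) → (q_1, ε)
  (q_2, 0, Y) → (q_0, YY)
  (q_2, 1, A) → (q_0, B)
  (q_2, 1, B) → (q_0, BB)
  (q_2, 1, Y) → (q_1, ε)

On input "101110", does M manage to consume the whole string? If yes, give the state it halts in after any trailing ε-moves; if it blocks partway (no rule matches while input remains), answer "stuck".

stuck

(q_0, 101110, #) ⊢ (q_2, 101110, B#) ⊢ (q_0, 01110, BB#) ⊢ (q_1, 1110, AB#) ⊢ (q_1, 110, B#)
No transition for (q_1, 1, top B); M blocks with input 110 remaining.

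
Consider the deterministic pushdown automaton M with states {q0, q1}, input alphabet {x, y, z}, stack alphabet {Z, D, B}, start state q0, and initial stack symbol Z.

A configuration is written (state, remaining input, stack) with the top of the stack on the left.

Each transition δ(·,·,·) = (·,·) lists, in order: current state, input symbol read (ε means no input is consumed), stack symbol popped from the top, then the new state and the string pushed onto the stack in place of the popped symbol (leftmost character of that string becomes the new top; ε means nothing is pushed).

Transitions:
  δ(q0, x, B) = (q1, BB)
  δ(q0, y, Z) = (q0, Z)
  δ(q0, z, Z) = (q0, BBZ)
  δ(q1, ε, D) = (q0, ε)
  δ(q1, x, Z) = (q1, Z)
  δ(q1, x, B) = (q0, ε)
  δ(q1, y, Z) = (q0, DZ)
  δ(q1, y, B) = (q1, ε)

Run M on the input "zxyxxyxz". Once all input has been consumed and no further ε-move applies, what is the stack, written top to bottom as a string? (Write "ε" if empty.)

BBZ

(q0, zxyxxyxz, Z)
  read z, top Z: go to q0, push BBZ → (q0, xyxxyxz, BBZ)
  read x, top B: go to q1, push BB → (q1, yxxyxz, BBBZ)
  read y, top B: go to q1, push ε → (q1, xxyxz, BBZ)
  read x, top B: go to q0, push ε → (q0, xyxz, BZ)
  read x, top B: go to q1, push BB → (q1, yxz, BBZ)
  read y, top B: go to q1, push ε → (q1, xz, BZ)
  read x, top B: go to q0, push ε → (q0, z, Z)
  read z, top Z: go to q0, push BBZ → (q0, ε, BBZ)
All input consumed in state q0 with stack BBZ.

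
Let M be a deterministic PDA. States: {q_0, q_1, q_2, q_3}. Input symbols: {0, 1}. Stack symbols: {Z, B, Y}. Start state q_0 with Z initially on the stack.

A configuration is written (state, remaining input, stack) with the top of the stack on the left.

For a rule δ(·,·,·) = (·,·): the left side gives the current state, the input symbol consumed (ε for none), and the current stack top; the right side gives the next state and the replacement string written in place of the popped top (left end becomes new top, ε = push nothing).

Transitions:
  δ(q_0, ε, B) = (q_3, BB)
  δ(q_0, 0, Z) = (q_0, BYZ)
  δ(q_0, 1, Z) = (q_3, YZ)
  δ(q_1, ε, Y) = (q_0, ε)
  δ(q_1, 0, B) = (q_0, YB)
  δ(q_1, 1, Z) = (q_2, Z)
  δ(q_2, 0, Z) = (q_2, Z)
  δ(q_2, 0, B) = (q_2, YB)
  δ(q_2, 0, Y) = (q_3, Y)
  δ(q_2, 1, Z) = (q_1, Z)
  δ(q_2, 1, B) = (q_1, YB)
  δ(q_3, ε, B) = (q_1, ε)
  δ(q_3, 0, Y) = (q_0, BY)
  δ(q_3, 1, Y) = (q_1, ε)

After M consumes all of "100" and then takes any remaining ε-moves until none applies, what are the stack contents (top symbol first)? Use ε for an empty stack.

(q_0, 100, Z)
  read 1, top Z: go to q_3, push YZ → (q_3, 00, YZ)
  read 0, top Y: go to q_0, push BY → (q_0, 0, BYZ)
  ε-move, top B: go to q_3, push BB → (q_3, 0, BBYZ)
  ε-move, top B: go to q_1, push ε → (q_1, 0, BYZ)
  read 0, top B: go to q_0, push YB → (q_0, ε, YBYZ)
All input consumed in state q_0 with stack YBYZ.

YBYZ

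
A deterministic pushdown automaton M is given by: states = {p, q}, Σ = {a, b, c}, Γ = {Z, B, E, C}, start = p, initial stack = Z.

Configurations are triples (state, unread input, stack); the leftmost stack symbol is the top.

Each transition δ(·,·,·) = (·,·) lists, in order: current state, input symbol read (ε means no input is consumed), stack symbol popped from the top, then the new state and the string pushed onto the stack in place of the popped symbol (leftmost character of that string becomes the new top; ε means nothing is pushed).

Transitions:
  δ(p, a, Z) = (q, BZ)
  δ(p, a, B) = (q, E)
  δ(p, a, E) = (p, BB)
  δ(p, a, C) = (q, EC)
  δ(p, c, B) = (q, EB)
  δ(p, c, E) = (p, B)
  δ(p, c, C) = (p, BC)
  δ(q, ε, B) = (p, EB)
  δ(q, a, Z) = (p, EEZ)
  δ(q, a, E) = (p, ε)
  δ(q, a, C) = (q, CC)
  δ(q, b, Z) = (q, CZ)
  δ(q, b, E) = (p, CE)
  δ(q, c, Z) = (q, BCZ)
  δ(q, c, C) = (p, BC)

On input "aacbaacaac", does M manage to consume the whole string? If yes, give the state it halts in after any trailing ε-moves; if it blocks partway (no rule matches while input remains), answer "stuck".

(p, aacbaacaac, Z)
  read a, top Z: go to q, push BZ → (q, acbaacaac, BZ)
  ε-move, top B: go to p, push EB → (p, acbaacaac, EBZ)
  read a, top E: go to p, push BB → (p, cbaacaac, BBBZ)
  read c, top B: go to q, push EB → (q, baacaac, EBBBZ)
  read b, top E: go to p, push CE → (p, aacaac, CEBBBZ)
  read a, top C: go to q, push EC → (q, acaac, ECEBBBZ)
  read a, top E: go to p, push ε → (p, caac, CEBBBZ)
  read c, top C: go to p, push BC → (p, aac, BCEBBBZ)
  read a, top B: go to q, push E → (q, ac, ECEBBBZ)
  read a, top E: go to p, push ε → (p, c, CEBBBZ)
  read c, top C: go to p, push BC → (p, ε, BCEBBBZ)
All input consumed; M is in state p.

p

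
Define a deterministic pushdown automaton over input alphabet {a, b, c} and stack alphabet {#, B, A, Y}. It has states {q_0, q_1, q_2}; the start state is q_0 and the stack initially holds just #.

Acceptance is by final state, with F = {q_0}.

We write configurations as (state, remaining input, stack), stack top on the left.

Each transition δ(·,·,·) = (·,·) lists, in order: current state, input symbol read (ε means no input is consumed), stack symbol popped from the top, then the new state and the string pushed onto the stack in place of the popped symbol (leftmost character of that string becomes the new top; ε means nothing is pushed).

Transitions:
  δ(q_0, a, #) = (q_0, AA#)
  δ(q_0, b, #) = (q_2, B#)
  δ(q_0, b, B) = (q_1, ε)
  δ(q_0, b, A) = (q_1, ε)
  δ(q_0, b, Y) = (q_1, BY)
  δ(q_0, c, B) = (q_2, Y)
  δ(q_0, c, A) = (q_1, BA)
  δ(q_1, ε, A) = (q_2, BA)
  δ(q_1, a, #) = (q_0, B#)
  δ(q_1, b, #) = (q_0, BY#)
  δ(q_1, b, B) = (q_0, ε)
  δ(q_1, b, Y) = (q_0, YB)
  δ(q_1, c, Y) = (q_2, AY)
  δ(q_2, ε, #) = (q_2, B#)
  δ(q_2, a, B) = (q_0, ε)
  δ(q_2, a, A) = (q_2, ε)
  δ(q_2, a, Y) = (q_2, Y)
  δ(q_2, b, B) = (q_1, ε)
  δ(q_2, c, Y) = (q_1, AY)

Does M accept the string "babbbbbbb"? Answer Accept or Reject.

Accept

(q_0, babbbbbbb, #) ⊢ (q_2, abbbbbbb, B#) ⊢ (q_0, bbbbbbb, #) ⊢ (q_2, bbbbbb, B#) ⊢ (q_1, bbbbb, #) ⊢ (q_0, bbbb, BY#) ⊢ (q_1, bbb, Y#) ⊢ (q_0, bb, YB#) ⊢ (q_1, b, BYB#) ⊢ (q_0, ε, YB#)
All input consumed; state q_0 ∈ F.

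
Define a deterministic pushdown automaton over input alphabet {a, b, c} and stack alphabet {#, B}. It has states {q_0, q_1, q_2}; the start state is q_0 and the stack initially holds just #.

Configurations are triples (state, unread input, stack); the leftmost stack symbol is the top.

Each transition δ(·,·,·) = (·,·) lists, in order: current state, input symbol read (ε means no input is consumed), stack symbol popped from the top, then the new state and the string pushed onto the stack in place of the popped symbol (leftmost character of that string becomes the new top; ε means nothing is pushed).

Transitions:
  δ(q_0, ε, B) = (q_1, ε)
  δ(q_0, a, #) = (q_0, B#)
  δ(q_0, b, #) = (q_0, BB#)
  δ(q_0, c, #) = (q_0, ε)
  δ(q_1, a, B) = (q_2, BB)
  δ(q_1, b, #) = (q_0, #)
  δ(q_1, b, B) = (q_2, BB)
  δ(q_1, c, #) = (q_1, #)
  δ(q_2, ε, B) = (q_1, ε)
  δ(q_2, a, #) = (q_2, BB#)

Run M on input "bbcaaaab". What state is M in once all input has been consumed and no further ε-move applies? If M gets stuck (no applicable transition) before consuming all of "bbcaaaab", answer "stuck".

stuck

(q_0, bbcaaaab, #)
  read b, top #: go to q_0, push BB# → (q_0, bcaaaab, BB#)
  ε-move, top B: go to q_1, push ε → (q_1, bcaaaab, B#)
  read b, top B: go to q_2, push BB → (q_2, caaaab, BB#)
  ε-move, top B: go to q_1, push ε → (q_1, caaaab, B#)
No transition for (q_1, c, top B); M blocks with input caaaab remaining.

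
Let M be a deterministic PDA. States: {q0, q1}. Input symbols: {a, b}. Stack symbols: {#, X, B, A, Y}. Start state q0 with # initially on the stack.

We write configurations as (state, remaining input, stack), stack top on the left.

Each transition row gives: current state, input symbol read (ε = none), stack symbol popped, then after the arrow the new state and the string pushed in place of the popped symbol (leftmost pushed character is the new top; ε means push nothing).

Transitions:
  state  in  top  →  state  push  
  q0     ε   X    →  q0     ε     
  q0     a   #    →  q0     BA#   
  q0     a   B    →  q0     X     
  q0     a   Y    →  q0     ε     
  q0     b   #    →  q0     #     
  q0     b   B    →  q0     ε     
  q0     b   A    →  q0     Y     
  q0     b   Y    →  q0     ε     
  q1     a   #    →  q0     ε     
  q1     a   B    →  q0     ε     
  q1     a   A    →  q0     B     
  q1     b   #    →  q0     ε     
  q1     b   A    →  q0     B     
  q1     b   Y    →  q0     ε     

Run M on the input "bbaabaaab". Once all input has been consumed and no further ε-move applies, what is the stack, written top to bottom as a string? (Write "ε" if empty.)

(q0, bbaabaaab, #) ⊢ (q0, baabaaab, #) ⊢ (q0, aabaaab, #) ⊢ (q0, abaaab, BA#) ⊢ (q0, baaab, XA#) ⊢ (q0, baaab, A#) ⊢ (q0, aaab, Y#) ⊢ (q0, aab, #) ⊢ (q0, ab, BA#) ⊢ (q0, b, XA#) ⊢ (q0, b, A#) ⊢ (q0, ε, Y#)
All input consumed in state q0 with stack Y#.

Y#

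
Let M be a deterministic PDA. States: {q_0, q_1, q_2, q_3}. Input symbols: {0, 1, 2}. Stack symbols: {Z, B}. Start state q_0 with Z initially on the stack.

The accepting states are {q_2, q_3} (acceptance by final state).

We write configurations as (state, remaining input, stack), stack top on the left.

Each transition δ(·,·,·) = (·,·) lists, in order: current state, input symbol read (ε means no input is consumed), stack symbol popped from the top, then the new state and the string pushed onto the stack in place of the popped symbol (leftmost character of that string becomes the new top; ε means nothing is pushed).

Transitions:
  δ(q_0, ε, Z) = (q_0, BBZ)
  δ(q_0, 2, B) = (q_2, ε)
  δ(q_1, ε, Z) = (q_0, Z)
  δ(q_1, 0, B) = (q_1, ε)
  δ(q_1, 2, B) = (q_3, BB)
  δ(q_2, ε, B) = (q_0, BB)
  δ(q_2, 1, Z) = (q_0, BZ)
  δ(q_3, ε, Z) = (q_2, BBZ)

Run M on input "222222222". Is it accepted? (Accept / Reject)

Accept

(q_0, 222222222, Z)
  ε-move, top Z: go to q_0, push BBZ → (q_0, 222222222, BBZ)
  read 2, top B: go to q_2, push ε → (q_2, 22222222, BZ)
  ε-move, top B: go to q_0, push BB → (q_0, 22222222, BBZ)
  read 2, top B: go to q_2, push ε → (q_2, 2222222, BZ)
  ε-move, top B: go to q_0, push BB → (q_0, 2222222, BBZ)
  read 2, top B: go to q_2, push ε → (q_2, 222222, BZ)
  ε-move, top B: go to q_0, push BB → (q_0, 222222, BBZ)
  read 2, top B: go to q_2, push ε → (q_2, 22222, BZ)
  ε-move, top B: go to q_0, push BB → (q_0, 22222, BBZ)
  read 2, top B: go to q_2, push ε → (q_2, 2222, BZ)
  ε-move, top B: go to q_0, push BB → (q_0, 2222, BBZ)
  read 2, top B: go to q_2, push ε → (q_2, 222, BZ)
  ε-move, top B: go to q_0, push BB → (q_0, 222, BBZ)
  read 2, top B: go to q_2, push ε → (q_2, 22, BZ)
  ε-move, top B: go to q_0, push BB → (q_0, 22, BBZ)
  read 2, top B: go to q_2, push ε → (q_2, 2, BZ)
  ε-move, top B: go to q_0, push BB → (q_0, 2, BBZ)
  read 2, top B: go to q_2, push ε → (q_2, ε, BZ)
All input consumed; state q_2 ∈ F.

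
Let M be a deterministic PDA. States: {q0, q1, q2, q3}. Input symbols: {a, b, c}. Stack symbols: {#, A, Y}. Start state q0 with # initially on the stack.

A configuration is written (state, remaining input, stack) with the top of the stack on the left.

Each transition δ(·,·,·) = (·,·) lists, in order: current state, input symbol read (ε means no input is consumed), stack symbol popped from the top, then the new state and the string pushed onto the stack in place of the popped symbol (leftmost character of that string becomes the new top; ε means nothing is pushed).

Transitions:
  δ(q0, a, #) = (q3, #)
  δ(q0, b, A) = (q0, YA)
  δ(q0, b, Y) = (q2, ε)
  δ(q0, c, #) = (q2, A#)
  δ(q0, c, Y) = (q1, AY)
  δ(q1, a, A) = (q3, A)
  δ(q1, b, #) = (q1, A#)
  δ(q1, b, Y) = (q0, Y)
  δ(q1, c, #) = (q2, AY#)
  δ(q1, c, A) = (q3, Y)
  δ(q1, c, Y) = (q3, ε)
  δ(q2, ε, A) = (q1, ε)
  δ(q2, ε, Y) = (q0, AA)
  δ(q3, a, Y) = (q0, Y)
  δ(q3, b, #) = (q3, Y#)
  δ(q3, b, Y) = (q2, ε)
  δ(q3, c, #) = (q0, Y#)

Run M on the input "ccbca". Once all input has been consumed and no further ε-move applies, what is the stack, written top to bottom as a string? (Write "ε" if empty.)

AY#

(q0, ccbca, #)
  read c, top #: go to q2, push A# → (q2, cbca, A#)
  ε-move, top A: go to q1, push ε → (q1, cbca, #)
  read c, top #: go to q2, push AY# → (q2, bca, AY#)
  ε-move, top A: go to q1, push ε → (q1, bca, Y#)
  read b, top Y: go to q0, push Y → (q0, ca, Y#)
  read c, top Y: go to q1, push AY → (q1, a, AY#)
  read a, top A: go to q3, push A → (q3, ε, AY#)
All input consumed in state q3 with stack AY#.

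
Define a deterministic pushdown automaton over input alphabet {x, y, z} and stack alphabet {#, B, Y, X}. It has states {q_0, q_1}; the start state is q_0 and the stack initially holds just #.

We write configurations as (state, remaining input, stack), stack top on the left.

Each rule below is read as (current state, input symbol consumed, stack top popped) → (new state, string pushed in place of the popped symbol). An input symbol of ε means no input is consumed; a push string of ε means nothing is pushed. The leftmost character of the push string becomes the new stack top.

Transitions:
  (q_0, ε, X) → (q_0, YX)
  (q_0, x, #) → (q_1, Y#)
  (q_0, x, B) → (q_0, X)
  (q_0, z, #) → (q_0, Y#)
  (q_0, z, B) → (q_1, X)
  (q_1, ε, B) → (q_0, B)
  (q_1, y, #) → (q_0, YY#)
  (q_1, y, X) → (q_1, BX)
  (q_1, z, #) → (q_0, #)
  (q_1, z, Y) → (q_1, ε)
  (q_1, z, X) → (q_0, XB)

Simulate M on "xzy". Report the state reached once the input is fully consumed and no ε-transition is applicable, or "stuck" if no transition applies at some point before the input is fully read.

q_0

(q_0, xzy, #) ⊢ (q_1, zy, Y#) ⊢ (q_1, y, #) ⊢ (q_0, ε, YY#)
All input consumed; M is in state q_0.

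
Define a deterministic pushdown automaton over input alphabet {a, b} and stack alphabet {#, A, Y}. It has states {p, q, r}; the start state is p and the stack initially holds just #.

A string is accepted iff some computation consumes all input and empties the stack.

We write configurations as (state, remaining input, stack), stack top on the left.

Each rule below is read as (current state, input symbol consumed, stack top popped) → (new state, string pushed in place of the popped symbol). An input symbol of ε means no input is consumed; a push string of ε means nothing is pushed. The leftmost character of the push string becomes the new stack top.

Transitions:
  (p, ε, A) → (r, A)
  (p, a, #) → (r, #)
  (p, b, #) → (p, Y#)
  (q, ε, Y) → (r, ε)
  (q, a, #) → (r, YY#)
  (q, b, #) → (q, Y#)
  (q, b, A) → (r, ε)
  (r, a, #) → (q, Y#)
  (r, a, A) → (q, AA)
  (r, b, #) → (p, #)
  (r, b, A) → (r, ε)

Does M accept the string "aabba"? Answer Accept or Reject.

(p, aabba, #)
  read a, top #: go to r, push # → (r, abba, #)
  read a, top #: go to q, push Y# → (q, bba, Y#)
  ε-move, top Y: go to r, push ε → (r, bba, #)
  read b, top #: go to p, push # → (p, ba, #)
  read b, top #: go to p, push Y# → (p, a, Y#)
No transition applies at (p, a, Y#); input not fully consumed.

Reject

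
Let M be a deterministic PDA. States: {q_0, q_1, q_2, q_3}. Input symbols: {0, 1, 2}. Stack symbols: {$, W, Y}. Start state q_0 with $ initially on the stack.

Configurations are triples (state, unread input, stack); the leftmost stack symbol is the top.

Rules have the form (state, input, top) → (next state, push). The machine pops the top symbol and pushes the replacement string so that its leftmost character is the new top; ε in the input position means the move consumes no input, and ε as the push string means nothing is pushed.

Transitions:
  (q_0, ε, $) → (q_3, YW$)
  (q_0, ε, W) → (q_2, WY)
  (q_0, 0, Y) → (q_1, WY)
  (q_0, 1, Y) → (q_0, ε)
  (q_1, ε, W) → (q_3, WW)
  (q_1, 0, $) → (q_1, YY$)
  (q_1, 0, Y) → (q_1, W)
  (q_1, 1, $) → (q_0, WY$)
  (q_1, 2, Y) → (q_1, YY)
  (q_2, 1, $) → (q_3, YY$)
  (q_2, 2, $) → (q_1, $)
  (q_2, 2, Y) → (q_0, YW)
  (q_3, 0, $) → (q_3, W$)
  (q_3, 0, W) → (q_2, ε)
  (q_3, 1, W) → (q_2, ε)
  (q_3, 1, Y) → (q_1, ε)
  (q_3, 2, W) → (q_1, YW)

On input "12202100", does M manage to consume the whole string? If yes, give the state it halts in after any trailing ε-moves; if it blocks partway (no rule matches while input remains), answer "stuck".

stuck

(q_0, 12202100, $) ⊢ (q_3, 12202100, YW$) ⊢ (q_1, 2202100, W$) ⊢ (q_3, 2202100, WW$) ⊢ (q_1, 202100, YWW$) ⊢ (q_1, 02100, YYWW$) ⊢ (q_1, 2100, WYWW$) ⊢ (q_3, 2100, WWYWW$) ⊢ (q_1, 100, YWWYWW$)
No transition for (q_1, 1, top Y); M blocks with input 100 remaining.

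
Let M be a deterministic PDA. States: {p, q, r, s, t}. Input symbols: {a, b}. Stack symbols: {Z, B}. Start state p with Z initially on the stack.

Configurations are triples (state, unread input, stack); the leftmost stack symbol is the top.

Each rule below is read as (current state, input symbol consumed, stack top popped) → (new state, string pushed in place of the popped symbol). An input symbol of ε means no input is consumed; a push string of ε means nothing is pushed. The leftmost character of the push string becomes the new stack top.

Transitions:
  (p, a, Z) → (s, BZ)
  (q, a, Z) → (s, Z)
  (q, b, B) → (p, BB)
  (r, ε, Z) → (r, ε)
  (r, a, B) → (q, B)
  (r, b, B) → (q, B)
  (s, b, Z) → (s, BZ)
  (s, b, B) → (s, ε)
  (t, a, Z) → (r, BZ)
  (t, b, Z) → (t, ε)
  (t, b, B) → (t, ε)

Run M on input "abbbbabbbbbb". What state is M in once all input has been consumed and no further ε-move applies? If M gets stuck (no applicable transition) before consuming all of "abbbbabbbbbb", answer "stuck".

stuck

(p, abbbbabbbbbb, Z)
  read a, top Z: go to s, push BZ → (s, bbbbabbbbbb, BZ)
  read b, top B: go to s, push ε → (s, bbbabbbbbb, Z)
  read b, top Z: go to s, push BZ → (s, bbabbbbbb, BZ)
  read b, top B: go to s, push ε → (s, babbbbbb, Z)
  read b, top Z: go to s, push BZ → (s, abbbbbb, BZ)
No transition for (s, a, top B); M blocks with input abbbbbb remaining.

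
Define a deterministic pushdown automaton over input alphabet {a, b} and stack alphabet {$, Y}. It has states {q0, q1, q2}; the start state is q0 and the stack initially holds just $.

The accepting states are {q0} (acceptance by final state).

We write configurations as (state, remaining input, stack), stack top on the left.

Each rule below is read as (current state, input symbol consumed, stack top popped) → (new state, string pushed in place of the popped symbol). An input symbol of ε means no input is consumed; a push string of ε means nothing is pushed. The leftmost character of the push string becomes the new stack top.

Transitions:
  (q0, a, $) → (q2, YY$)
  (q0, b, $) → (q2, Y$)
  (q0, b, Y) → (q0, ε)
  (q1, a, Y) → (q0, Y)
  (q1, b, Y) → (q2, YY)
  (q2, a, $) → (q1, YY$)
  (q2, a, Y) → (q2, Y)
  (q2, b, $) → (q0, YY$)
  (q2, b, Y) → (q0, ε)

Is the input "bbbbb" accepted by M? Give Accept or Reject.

(q0, bbbbb, $) ⊢ (q2, bbbb, Y$) ⊢ (q0, bbb, $) ⊢ (q2, bb, Y$) ⊢ (q0, b, $) ⊢ (q2, ε, Y$)
All input consumed; state q2 ∉ F and no further ε-move applies.

Reject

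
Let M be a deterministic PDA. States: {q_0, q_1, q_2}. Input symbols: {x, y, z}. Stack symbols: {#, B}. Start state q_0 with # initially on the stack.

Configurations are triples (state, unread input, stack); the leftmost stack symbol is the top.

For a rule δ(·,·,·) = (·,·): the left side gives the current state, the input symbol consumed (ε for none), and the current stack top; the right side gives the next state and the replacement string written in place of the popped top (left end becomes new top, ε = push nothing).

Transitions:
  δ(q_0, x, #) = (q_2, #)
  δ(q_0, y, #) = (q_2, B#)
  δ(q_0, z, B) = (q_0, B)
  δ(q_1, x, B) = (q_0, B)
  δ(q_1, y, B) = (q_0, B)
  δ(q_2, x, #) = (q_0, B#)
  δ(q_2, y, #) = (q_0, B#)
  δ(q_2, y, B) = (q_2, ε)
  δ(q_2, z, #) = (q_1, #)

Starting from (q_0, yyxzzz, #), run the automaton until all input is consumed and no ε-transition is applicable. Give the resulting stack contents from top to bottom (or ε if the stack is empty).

B#

(q_0, yyxzzz, #)
  read y, top #: go to q_2, push B# → (q_2, yxzzz, B#)
  read y, top B: go to q_2, push ε → (q_2, xzzz, #)
  read x, top #: go to q_0, push B# → (q_0, zzz, B#)
  read z, top B: go to q_0, push B → (q_0, zz, B#)
  read z, top B: go to q_0, push B → (q_0, z, B#)
  read z, top B: go to q_0, push B → (q_0, ε, B#)
All input consumed in state q_0 with stack B#.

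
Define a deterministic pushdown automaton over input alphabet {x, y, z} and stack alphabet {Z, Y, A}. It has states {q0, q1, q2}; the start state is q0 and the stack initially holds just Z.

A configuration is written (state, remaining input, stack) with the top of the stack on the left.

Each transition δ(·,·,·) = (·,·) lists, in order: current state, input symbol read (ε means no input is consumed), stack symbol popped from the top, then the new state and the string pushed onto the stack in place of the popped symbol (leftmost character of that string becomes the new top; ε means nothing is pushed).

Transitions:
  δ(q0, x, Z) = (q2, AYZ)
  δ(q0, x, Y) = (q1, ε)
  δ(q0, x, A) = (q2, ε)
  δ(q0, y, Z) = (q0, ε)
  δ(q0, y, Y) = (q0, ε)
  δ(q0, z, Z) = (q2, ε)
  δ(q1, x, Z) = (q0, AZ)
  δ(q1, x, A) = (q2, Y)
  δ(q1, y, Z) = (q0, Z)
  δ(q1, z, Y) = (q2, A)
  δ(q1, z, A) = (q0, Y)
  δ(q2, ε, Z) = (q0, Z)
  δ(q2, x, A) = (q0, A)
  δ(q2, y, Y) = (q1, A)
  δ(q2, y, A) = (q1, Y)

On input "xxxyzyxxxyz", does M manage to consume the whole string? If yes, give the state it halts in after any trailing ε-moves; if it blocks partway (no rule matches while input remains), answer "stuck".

(q0, xxxyzyxxxyz, Z)
  read x, top Z: go to q2, push AYZ → (q2, xxyzyxxxyz, AYZ)
  read x, top A: go to q0, push A → (q0, xyzyxxxyz, AYZ)
  read x, top A: go to q2, push ε → (q2, yzyxxxyz, YZ)
  read y, top Y: go to q1, push A → (q1, zyxxxyz, AZ)
  read z, top A: go to q0, push Y → (q0, yxxxyz, YZ)
  read y, top Y: go to q0, push ε → (q0, xxxyz, Z)
  read x, top Z: go to q2, push AYZ → (q2, xxyz, AYZ)
  read x, top A: go to q0, push A → (q0, xyz, AYZ)
  read x, top A: go to q2, push ε → (q2, yz, YZ)
  read y, top Y: go to q1, push A → (q1, z, AZ)
  read z, top A: go to q0, push Y → (q0, ε, YZ)
All input consumed; M is in state q0.

q0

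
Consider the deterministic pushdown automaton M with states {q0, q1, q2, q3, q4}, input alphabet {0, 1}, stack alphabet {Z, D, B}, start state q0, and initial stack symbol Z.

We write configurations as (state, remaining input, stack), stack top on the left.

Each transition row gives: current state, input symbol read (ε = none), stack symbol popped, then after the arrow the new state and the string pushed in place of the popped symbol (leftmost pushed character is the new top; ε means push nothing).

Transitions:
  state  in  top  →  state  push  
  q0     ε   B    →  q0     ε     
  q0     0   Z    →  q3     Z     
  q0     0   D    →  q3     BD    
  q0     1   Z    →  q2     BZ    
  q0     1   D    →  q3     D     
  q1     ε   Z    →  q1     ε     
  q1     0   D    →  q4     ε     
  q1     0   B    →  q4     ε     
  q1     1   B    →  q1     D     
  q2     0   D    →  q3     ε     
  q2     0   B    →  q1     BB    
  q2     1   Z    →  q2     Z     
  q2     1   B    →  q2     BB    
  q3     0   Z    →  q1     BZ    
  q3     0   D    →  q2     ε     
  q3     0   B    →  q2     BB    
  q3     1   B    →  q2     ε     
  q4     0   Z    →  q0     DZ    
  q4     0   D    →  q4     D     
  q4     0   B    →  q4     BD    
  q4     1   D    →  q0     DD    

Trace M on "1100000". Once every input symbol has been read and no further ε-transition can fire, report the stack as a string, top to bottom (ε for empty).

BDDDBZ

(q0, 1100000, Z)
  read 1, top Z: go to q2, push BZ → (q2, 100000, BZ)
  read 1, top B: go to q2, push BB → (q2, 00000, BBZ)
  read 0, top B: go to q1, push BB → (q1, 0000, BBBZ)
  read 0, top B: go to q4, push ε → (q4, 000, BBZ)
  read 0, top B: go to q4, push BD → (q4, 00, BDBZ)
  read 0, top B: go to q4, push BD → (q4, 0, BDDBZ)
  read 0, top B: go to q4, push BD → (q4, ε, BDDDBZ)
All input consumed in state q4 with stack BDDDBZ.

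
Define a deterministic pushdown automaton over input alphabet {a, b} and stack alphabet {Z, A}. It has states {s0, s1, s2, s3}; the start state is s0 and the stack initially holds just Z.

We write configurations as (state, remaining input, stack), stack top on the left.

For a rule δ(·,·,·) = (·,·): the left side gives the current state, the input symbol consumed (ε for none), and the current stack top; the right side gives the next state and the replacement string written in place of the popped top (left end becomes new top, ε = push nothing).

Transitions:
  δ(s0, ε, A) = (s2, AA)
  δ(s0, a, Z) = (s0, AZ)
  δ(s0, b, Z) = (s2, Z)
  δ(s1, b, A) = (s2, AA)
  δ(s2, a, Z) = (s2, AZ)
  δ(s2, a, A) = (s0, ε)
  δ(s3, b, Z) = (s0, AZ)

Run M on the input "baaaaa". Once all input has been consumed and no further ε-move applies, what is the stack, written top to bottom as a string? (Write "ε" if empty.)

(s0, baaaaa, Z) ⊢ (s2, aaaaa, Z) ⊢ (s2, aaaa, AZ) ⊢ (s0, aaa, Z) ⊢ (s0, aa, AZ) ⊢ (s2, aa, AAZ) ⊢ (s0, a, AZ) ⊢ (s2, a, AAZ) ⊢ (s0, ε, AZ) ⊢ (s2, ε, AAZ)
All input consumed in state s2 with stack AAZ.

AAZ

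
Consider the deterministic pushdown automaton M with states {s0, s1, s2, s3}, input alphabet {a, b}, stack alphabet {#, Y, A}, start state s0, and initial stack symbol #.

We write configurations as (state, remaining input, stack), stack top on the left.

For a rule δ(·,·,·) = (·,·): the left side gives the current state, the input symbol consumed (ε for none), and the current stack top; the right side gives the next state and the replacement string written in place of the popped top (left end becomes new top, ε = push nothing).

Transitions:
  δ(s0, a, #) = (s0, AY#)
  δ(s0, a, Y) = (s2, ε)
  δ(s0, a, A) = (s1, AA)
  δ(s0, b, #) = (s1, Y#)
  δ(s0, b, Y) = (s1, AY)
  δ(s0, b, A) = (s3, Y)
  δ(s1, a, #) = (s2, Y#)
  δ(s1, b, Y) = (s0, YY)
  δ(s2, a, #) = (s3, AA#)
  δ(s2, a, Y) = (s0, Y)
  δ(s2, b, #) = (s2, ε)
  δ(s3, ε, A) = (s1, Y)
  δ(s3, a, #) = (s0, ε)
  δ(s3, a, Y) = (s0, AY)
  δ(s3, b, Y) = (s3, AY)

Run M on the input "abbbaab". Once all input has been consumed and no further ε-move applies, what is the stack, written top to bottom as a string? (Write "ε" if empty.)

AYYY#

(s0, abbbaab, #) ⊢ (s0, bbbaab, AY#) ⊢ (s3, bbaab, YY#) ⊢ (s3, baab, AYY#) ⊢ (s1, baab, YYY#) ⊢ (s0, aab, YYYY#) ⊢ (s2, ab, YYY#) ⊢ (s0, b, YYY#) ⊢ (s1, ε, AYYY#)
All input consumed in state s1 with stack AYYY#.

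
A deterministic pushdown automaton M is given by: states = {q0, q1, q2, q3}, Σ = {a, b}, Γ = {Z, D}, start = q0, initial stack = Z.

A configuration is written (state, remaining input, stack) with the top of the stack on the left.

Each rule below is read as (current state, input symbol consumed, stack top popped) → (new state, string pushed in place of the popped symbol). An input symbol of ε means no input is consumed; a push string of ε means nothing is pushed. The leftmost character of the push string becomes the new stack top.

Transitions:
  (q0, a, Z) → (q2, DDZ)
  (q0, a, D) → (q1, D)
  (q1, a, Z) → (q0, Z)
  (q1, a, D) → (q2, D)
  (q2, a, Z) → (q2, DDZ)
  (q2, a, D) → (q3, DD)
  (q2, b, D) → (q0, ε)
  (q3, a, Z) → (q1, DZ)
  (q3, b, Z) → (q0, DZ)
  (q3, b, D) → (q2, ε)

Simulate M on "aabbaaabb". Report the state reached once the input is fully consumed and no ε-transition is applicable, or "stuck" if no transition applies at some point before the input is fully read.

q0

(q0, aabbaaabb, Z)
  read a, top Z: go to q2, push DDZ → (q2, abbaaabb, DDZ)
  read a, top D: go to q3, push DD → (q3, bbaaabb, DDDZ)
  read b, top D: go to q2, push ε → (q2, baaabb, DDZ)
  read b, top D: go to q0, push ε → (q0, aaabb, DZ)
  read a, top D: go to q1, push D → (q1, aabb, DZ)
  read a, top D: go to q2, push D → (q2, abb, DZ)
  read a, top D: go to q3, push DD → (q3, bb, DDZ)
  read b, top D: go to q2, push ε → (q2, b, DZ)
  read b, top D: go to q0, push ε → (q0, ε, Z)
All input consumed; M is in state q0.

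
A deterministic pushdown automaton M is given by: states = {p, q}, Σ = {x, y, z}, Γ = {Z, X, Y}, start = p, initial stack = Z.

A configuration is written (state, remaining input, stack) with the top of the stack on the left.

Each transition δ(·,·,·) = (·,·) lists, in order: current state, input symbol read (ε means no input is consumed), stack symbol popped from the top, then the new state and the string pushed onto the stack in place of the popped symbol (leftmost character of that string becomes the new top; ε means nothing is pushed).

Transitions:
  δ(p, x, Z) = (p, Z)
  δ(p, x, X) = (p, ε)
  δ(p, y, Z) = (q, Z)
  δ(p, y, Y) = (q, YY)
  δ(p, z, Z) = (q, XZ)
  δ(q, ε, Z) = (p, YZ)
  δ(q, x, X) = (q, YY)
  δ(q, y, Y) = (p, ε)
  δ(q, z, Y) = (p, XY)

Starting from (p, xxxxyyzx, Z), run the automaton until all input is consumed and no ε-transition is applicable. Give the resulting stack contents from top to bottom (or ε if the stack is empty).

YYZ

(p, xxxxyyzx, Z) ⊢ (p, xxxyyzx, Z) ⊢ (p, xxyyzx, Z) ⊢ (p, xyyzx, Z) ⊢ (p, yyzx, Z) ⊢ (q, yzx, Z) ⊢ (p, yzx, YZ) ⊢ (q, zx, YYZ) ⊢ (p, x, XYYZ) ⊢ (p, ε, YYZ)
All input consumed in state p with stack YYZ.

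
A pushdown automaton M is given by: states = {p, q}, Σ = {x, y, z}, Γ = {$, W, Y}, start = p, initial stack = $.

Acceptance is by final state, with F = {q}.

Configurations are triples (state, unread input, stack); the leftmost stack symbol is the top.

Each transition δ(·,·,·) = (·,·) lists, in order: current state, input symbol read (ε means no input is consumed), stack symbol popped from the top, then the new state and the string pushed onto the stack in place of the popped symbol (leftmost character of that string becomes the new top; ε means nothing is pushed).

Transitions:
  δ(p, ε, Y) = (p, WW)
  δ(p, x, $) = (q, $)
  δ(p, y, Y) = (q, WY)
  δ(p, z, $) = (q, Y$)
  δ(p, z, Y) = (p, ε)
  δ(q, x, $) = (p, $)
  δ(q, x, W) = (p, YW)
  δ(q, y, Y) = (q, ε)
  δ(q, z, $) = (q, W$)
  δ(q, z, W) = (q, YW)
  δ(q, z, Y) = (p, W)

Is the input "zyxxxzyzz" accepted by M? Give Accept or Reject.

One accepting computation: (p, zyxxxzyzz, $) ⊢ (q, yxxxzyzz, Y$) ⊢ (q, xxxzyzz, $) ⊢ (p, xxzyzz, $) ⊢ (q, xzyzz, $) ⊢ (p, zyzz, $) ⊢ (q, yzz, Y$) ⊢ (q, zz, $) ⊢ (q, z, W$) ⊢ (q, ε, YW$)
All input consumed and state q ∈ F.

Accept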